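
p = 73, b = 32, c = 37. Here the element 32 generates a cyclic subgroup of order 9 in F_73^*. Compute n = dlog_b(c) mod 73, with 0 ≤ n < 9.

Successive powers of 32 modulo 73:
  32^0=1  32^1=32  32^2=2  32^3=64  32^4=4  32^5=55
  32^6=8  32^7=37
So 32^7 ≡ 37 (mod 73), giving n = 7.

7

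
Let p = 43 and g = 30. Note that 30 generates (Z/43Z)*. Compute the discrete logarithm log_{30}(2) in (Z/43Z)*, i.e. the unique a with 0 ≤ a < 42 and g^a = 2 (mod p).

Baby-step giant-step with m = ceil(sqrt(42)) = 7.
Baby table (30^j mod 43 for j=0..6):
  0:1  1:30  2:40  3:39  4:9  5:12  6:16
Giant step factor: 30^(-7) ≡ 37 (mod 43).
Scan 2·37^i mod 43 for i = 0, 1, …:
  i=0: 2   i=1: 31   i=2: 29   i=3: 41
  i=4: 12
Match at i=4, j=5: a = 4·7 + 5 = 33.

33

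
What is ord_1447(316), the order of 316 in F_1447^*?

482

The order of 316 must divide p − 1 = 1446 = 2 · 3 · 241.
Divisors: 1, 2, 3, 6, 241, 482, 723, 1446.
Check each in increasing order: 316^1 ≡ 316;  316^2 ≡ 13;  316^3 ≡ 1214;  316^6 ≡ 750;  316^241 ≡ 1446;  316^482 ≡ 1.
Smallest exponent giving 1 is 482.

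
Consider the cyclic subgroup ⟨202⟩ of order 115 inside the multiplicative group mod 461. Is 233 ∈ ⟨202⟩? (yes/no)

233 ∈ ⟨202⟩ iff 233^115 ≡ 1 (mod 461), since |⟨202⟩| = 115.
233^115 mod 461 = 413.
Since 413 ≠ 1, 233 does not lie in the subgroup.

no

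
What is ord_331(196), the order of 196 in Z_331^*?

The order of 196 must divide p − 1 = 330 = 2 · 3 · 5 · 11.
Divisors: 1, 2, 3, 5, 6, 10, 11, 15, 22, 30, 33, 55, 66, 110, 165, 330.
Check each in increasing order: 196^1 ≡ 196;  196^2 ≡ 20;  196^3 ≡ 279;  196^5 ≡ 284;  196^6 ≡ 56;  196^10 ≡ 223;  196^11 ≡ 16;  196^15 ≡ 111;  196^22 ≡ 256;  196^30 ≡ 74;  196^33 ≡ 124;  196^55 ≡ 299;  196^66 ≡ 150;  196^110 ≡ 31;  196^165 ≡ 1.
Smallest exponent giving 1 is 165.

165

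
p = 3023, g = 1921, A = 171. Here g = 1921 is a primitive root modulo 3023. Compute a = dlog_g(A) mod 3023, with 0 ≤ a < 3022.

120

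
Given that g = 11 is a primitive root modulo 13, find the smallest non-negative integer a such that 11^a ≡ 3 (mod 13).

Successive powers of 11 modulo 13:
  11^0=1  11^1=11  11^2=4  11^3=5  11^4=3
So 11^4 ≡ 3 (mod 13), giving a = 4.

4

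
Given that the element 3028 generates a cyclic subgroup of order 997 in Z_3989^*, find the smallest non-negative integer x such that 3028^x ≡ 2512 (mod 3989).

Baby-step giant-step with m = ceil(sqrt(997)) = 32.
Baby table (3028^j mod 3989 for j=0..31):
  0:1  1:3028  2:2062  3:951  4:3559  5:2363  6:2887  7:1937
  8:1406  9:1105  10:3158  11:791  12:1748  13:3530  14:2309  15:2924
  16:2281  17:1909  18:391  19:3204  20:464  21:864  22:3397  23:2474
  24:3919  25:3446  26:3253  27:1243  28:2177  29:2128  30:1349  31:36
Giant step factor: 3028^(-32) ≡ 3396 (mod 3989).
Scan 2512·3396^i mod 3989 for i = 0, 1, …:
  i=0: 2512   i=1: 2270   i=2: 2172   i=3: 451
  i=4: 3809   i=5: 3026   i=6: 632   i=7: 190
  i=8: 3011   i=9: 1549     …   i=16: 3652
  i=17: 391
Match at i=17, j=18: x = 17·32 + 18 = 562.

562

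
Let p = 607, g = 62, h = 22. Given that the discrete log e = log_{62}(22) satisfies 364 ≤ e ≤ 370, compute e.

Compute 62^364 mod 607 = 22, then multiply by 62 repeatedly:
  62^364=22
Found 22 at exponent 364.

364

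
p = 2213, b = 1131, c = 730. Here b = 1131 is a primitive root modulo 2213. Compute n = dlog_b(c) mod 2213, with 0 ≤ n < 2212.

1860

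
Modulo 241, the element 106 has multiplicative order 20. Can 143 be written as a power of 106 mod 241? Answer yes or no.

⟨106⟩ has order 20; its elements mod 241 are {1, 6, 25, 36, 40, 64, 87, 91, 98, 106, 135, 143, 150, 154, 177, 201, 205, 216, 235, 240}.
143 is in this set.

yes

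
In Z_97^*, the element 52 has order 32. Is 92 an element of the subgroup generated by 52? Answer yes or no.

92 ∈ ⟨52⟩ iff 92^32 ≡ 1 (mod 97), since |⟨52⟩| = 32.
92^32 mod 97 = 35.
Since 35 ≠ 1, 92 does not lie in the subgroup.

no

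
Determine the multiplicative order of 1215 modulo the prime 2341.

1170

The order of 1215 must divide p − 1 = 2340 = 2^2 · 3^2 · 5 · 13.
Divisors: 1, 2, 3, 4, 5, 6, 9, 10, 12, 13, 15, 18, 20, 26, 30, 36, 39, 45, 52, 60, 65, 78, 90, 117, 130, 156, 180, 195, 234, 260, 390, 468, 585, 780, 1170, 2340.
Check each in increasing order: 1215^1 ≡ 1215;  1215^2 ≡ 1395;  1215^3 ≡ 41;  1215^4 ≡ 654;  1215^5 ≡ 1011;  1215^6 ≡ 1681;  1215^9 ≡ 1032;  1215^10 ≡ 1445;  1215^12 ≡ 174;  1215^13 ≡ 720;  1215^15 ≡ 111;  1215^18 ≡ 2210;  1215^20 ≡ 2194;  1215^26 ≡ 1039;  1215^30 ≡ 616;  1215^36 ≡ 774;  1215^39 ≡ 1301;  1215^45 ≡ 487;  1215^52 ≡ 320;  1215^60 ≡ 214;  1215^65 ≡ 982;  1215^78 ≡ 58;  1215^90 ≡ 728;  1215^117 ≡ 546;  1215^130 ≡ 2173;  1215^156 ≡ 1023;  1215^180 ≡ 918;  1215^195 ≡ 1235;  1215^234 ≡ 809;  1215^260 ≡ 132;  1215^390 ≡ 1234;  1215^468 ≡ 1342;  1215^585 ≡ 2340;  1215^780 ≡ 1106;  1215^1170 ≡ 1.
Smallest exponent giving 1 is 1170.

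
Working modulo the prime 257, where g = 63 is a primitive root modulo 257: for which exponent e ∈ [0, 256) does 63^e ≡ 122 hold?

Baby-step giant-step with m = ceil(sqrt(256)) = 16.
Baby table (63^j mod 257 for j=0..15):
  0:1  1:63  2:114  3:243  4:146  5:203  6:196  7:12
  8:242  9:83  10:89  11:210  12:123  13:39  14:144  15:77
Giant step factor: 63^(-16) ≡ 8 (mod 257).
Scan 122·8^i mod 257 for i = 0, 1, …:
  i=0: 122   i=1: 205   i=2: 98   i=3: 13
  i=4: 104   i=5: 61   i=6: 231   i=7: 49
  i=8: 135   i=9: 52   i=10: 159   i=11: 244
  i=12: 153   i=13: 196
Match at i=13, j=6: e = 13·16 + 6 = 214.

214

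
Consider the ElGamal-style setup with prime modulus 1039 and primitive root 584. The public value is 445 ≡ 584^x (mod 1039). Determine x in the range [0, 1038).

Baby-step giant-step with m = ceil(sqrt(1038)) = 33.
Baby table (584^j mod 1039 for j=0..32):
  0:1  1:584  2:264  3:404  4:83  5:678  6:93  7:284
  8:655  9:168  10:446  11:714  12:337  13:437  14:653  15:39
  16:957  17:945  18:171  19:120  20:467  21:510  22:686  23:609
  24:318  25:770  26:832  27:675  28:419  29:531  30:482  31:958
  32:490
Giant step factor: 584^(-33) ≡ 707 (mod 1039).
Scan 445·707^i mod 1039 for i = 0, 1, …:
  i=0: 445   i=1: 837   i=2: 568   i=3: 522
  i=4: 209   i=5: 225   i=6: 108   i=7: 509
  i=8: 369   i=9: 94     …   i=24: 239
  i=25: 655
Match at i=25, j=8: x = 25·33 + 8 = 833.

833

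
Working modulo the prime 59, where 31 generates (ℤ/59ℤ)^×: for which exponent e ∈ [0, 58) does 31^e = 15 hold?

26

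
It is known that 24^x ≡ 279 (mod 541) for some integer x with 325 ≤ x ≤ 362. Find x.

334

Compute 24^325 mod 541 = 70, then multiply by 24 repeatedly:
  24^325=70  24^326=57  24^327=286  24^328=372  24^329=272
  24^330=36  24^331=323  24^332=178  24^333=485  24^334=279
Found 279 at exponent 334.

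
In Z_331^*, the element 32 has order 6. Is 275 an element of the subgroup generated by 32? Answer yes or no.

no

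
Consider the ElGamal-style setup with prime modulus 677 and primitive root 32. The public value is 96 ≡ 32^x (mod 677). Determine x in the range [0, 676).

Baby-step giant-step with m = ceil(sqrt(676)) = 26.
Baby table (32^j mod 677 for j=0..25):
  0:1  1:32  2:347  3:272  4:580  5:281  6:191  7:19
  8:608  9:500  10:429  11:188  12:600  13:244  14:361  15:43
  16:22  17:27  18:187  19:568  20:574  21:89  22:140  23:418
  24:513  25:168
Giant step factor: 32^(-26) ≡ 220 (mod 677).
Scan 96·220^i mod 677 for i = 0, 1, …:
  i=0: 96   i=1: 133   i=2: 149   i=3: 284
  i=4: 196   i=5: 469   i=6: 276   i=7: 467
  i=8: 513
Match at i=8, j=24: x = 8·26 + 24 = 232.

232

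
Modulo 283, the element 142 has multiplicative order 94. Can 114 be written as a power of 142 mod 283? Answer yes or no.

114 ∈ ⟨142⟩ iff 114^94 ≡ 1 (mod 283), since |⟨142⟩| = 94.
114^94 mod 283 = 238.
Since 238 ≠ 1, 114 does not lie in the subgroup.

no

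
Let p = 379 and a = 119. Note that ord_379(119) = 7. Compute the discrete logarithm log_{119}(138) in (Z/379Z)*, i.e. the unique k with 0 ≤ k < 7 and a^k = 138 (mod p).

2

Successive powers of 119 modulo 379:
  119^0=1  119^1=119  119^2=138
So 119^2 ≡ 138 (mod 379), giving k = 2.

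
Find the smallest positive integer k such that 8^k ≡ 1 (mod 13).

The order of 8 must divide p − 1 = 12 = 2^2 · 3.
Divisors: 1, 2, 3, 4, 6, 12.
Check each in increasing order: 8^1 ≡ 8;  8^2 ≡ 12;  8^3 ≡ 5;  8^4 ≡ 1.
Smallest exponent giving 1 is 4.

4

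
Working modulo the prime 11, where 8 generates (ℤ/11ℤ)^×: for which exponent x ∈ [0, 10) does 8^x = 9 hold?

Successive powers of 8 modulo 11:
  8^0=1  8^1=8  8^2=9
So 8^2 ≡ 9 (mod 11), giving x = 2.

2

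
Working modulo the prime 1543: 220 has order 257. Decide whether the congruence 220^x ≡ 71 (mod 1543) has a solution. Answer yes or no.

no

71 ∈ ⟨220⟩ iff 71^257 ≡ 1 (mod 1543), since |⟨220⟩| = 257.
71^257 mod 1543 = 681.
Since 681 ≠ 1, 71 does not lie in the subgroup.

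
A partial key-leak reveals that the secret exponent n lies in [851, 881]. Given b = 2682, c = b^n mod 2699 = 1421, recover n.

867

Compute 2682^851 mod 2699 = 2422, then multiply by 2682 repeatedly:
  2682^851=2422  2682^852=2010  2682^853=917  2682^854=605  2682^855=511
  2682^856=2109  2682^857=1933  2682^858=2226  2682^859=2643  2682^860=952
  2682^861=10  2682^862=2529  2682^863=191  2682^864=2151  2682^865=1219
  2682^866=869  2682^867=1421
Found 1421 at exponent 867.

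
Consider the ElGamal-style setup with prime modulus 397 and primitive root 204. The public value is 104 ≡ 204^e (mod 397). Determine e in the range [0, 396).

Baby-step giant-step with m = ceil(sqrt(396)) = 20.
Baby table (204^j mod 397 for j=0..19):
  0:1  1:204  2:328  3:216  4:394  5:182  6:207  7:146
  8:9  9:248  10:173  11:356  12:370  13:50  14:275  15:123
  16:81  17:247  18:366  19:28
Giant step factor: 204^(-20) ≡ 281 (mod 397).
Scan 104·281^i mod 397 for i = 0, 1, …:
  i=0: 104   i=1: 243   i=2: 396   i=3: 116
  i=4: 42   i=5: 289   i=6: 221   i=7: 169
  i=8: 246   i=9: 48   i=10: 387   i=11: 366
Match at i=11, j=18: e = 11·20 + 18 = 238.

238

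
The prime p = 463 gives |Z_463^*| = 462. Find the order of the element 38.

The order of 38 must divide p − 1 = 462 = 2 · 3 · 7 · 11.
Divisors: 1, 2, 3, 6, 7, 11, 14, 21, 22, 33, 42, 66, 77, 154, 231, 462.
Check each in increasing order: 38^1 ≡ 38;  38^2 ≡ 55;  38^3 ≡ 238;  38^6 ≡ 158;  38^7 ≡ 448;  38^11 ≡ 462;  38^14 ≡ 225;  38^21 ≡ 329;  38^22 ≡ 1.
Smallest exponent giving 1 is 22.

22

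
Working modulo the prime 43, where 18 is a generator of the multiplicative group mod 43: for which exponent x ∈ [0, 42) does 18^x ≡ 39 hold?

33

Baby-step giant-step with m = ceil(sqrt(42)) = 7.
Baby table (18^j mod 43 for j=0..6):
  0:1  1:18  2:23  3:27  4:13  5:19  6:41
Giant step factor: 18^(-7) ≡ 37 (mod 43).
Scan 39·37^i mod 43 for i = 0, 1, …:
  i=0: 39   i=1: 24   i=2: 28   i=3: 4
  i=4: 19
Match at i=4, j=5: x = 4·7 + 5 = 33.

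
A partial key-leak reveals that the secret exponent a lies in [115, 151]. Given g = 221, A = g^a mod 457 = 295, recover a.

Compute 221^115 mod 457 = 132, then multiply by 221 repeatedly:
  221^115=132  221^116=381  221^117=113  221^118=295
Found 295 at exponent 118.

118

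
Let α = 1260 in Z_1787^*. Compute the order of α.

893

The order of 1260 must divide p − 1 = 1786 = 2 · 19 · 47.
Divisors: 1, 2, 19, 38, 47, 94, 893, 1786.
Check each in increasing order: 1260^1 ≡ 1260;  1260^2 ≡ 744;  1260^19 ≡ 696;  1260^38 ≡ 139;  1260^47 ≡ 1159;  1260^94 ≡ 1244;  1260^893 ≡ 1.
Smallest exponent giving 1 is 893.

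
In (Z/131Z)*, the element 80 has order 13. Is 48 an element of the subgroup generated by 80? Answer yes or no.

no

48 ∈ ⟨80⟩ iff 48^13 ≡ 1 (mod 131), since |⟨80⟩| = 13.
48^13 mod 131 = 61.
Since 61 ≠ 1, 48 does not lie in the subgroup.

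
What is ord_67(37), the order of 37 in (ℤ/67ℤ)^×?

3

The order of 37 must divide p − 1 = 66 = 2 · 3 · 11.
Divisors: 1, 2, 3, 6, 11, 22, 33, 66.
Check each in increasing order: 37^1 ≡ 37;  37^2 ≡ 29;  37^3 ≡ 1.
Smallest exponent giving 1 is 3.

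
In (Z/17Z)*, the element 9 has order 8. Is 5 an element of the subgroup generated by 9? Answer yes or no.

no

⟨9⟩ has order 8; its elements mod 17 are {1, 2, 4, 8, 9, 13, 15, 16}.
5 is not in this set.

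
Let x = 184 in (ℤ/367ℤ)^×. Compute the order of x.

183

The order of 184 must divide p − 1 = 366 = 2 · 3 · 61.
Divisors: 1, 2, 3, 6, 61, 122, 183, 366.
Check each in increasing order: 184^1 ≡ 184;  184^2 ≡ 92;  184^3 ≡ 46;  184^6 ≡ 281;  184^61 ≡ 283;  184^122 ≡ 83;  184^183 ≡ 1.
Smallest exponent giving 1 is 183.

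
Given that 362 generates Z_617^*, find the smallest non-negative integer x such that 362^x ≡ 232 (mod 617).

397

Baby-step giant-step with m = ceil(sqrt(616)) = 25.
Baby table (362^j mod 617 for j=0..24):
  0:1  1:362  2:240  3:500  4:219  5:302  6:115  7:291
  8:452  9:119  10:505  11:178  12:268  13:147  14:152  15:111
  16:77  17:109  18:587  19:246  20:204  21:425  22:217  23:195
  24:252
Giant step factor: 362^(-25) ≡ 114 (mod 617).
Scan 232·114^i mod 617 for i = 0, 1, …:
  i=0: 232   i=1: 534   i=2: 410   i=3: 465
  i=4: 565   i=5: 242   i=6: 440   i=7: 183
  i=8: 501   i=9: 350     …   i=14: 397
  i=15: 217
Match at i=15, j=22: x = 15·25 + 22 = 397.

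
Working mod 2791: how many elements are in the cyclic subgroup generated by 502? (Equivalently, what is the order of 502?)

1395

The order of 502 must divide p − 1 = 2790 = 2 · 3^2 · 5 · 31.
Divisors: 1, 2, 3, 5, 6, 9, 10, 15, 18, 30, 31, 45, 62, 90, 93, 155, 186, 279, 310, 465, 558, 930, 1395, 2790.
Check each in increasing order: 502^1 ≡ 502;  502^2 ≡ 814;  502^3 ≡ 1142;  502^5 ≡ 185;  502^6 ≡ 767;  502^9 ≡ 2331;  502^10 ≡ 733;  502^15 ≡ 1637;  502^18 ≡ 2275;  502^30 ≡ 409;  502^31 ≡ 1575;  502^45 ≡ 2484;  502^62 ≡ 2217;  502^90 ≡ 2146;  502^93 ≡ 234;  502^155 ≡ 2443;  502^186 ≡ 1727;  502^279 ≡ 2214;  502^310 ≡ 1091;  502^465 ≡ 2699;  502^558 ≡ 800;  502^930 ≡ 91;  502^1395 ≡ 1.
Smallest exponent giving 1 is 1395.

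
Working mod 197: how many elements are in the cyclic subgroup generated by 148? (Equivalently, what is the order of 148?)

The order of 148 must divide p − 1 = 196 = 2^2 · 7^2.
Divisors: 1, 2, 4, 7, 14, 28, 49, 98, 196.
Check each in increasing order: 148^1 ≡ 148;  148^2 ≡ 37;  148^4 ≡ 187;  148^7 ≡ 6;  148^14 ≡ 36;  148^28 ≡ 114;  148^49 ≡ 196;  148^98 ≡ 1.
Smallest exponent giving 1 is 98.

98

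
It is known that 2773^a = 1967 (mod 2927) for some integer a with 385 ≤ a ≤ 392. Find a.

Compute 2773^385 mod 2927 = 2638, then multiply by 2773 repeatedly:
  2773^385=2638  2773^386=601  2773^387=1110  2773^388=1753  2773^389=2249
  2773^390=1967
Found 1967 at exponent 390.

390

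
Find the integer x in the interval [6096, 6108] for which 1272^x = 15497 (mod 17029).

6107

Compute 1272^6096 mod 17029 = 16218, then multiply by 1272 repeatedly:
  1272^6096=16218  1272^6097=7177  1272^6098=1600  1272^6099=8749  1272^6100=8791
  1272^6101=11128  1272^6102=3717  1272^6103=10991  1272^6104=16772  1272^6105=13676
  1272^6106=9263  1272^6107=15497
Found 15497 at exponent 6107.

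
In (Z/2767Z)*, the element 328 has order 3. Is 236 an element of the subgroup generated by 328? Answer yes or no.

no

236 ∈ ⟨328⟩ iff 236^3 ≡ 1 (mod 2767), since |⟨328⟩| = 3.
236^3 mod 2767 = 1006.
Since 1006 ≠ 1, 236 does not lie in the subgroup.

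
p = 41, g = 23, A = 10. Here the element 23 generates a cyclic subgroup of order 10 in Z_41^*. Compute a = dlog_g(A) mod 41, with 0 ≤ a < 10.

8

Successive powers of 23 modulo 41:
  23^0=1  23^1=23  23^2=37  23^3=31  23^4=16  23^5=40
  23^6=18  23^7=4  23^8=10
So 23^8 ≡ 10 (mod 41), giving a = 8.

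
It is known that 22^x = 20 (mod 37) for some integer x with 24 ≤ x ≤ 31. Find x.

Compute 22^24 mod 37 = 10, then multiply by 22 repeatedly:
  22^24=10  22^25=35  22^26=30  22^27=31  22^28=16
  22^29=19  22^30=11  22^31=20
Found 20 at exponent 31.

31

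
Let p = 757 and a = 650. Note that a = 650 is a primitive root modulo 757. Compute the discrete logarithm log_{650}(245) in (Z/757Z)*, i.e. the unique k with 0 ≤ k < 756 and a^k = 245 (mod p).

153

Baby-step giant-step with m = ceil(sqrt(756)) = 28.
Baby table (650^j mod 757 for j=0..27):
  0:1  1:650  2:94  3:540  4:509  5:41  6:155  7:69
  8:187  9:430  10:167  11:299  12:558  13:97  14:219  15:34
  16:147  17:168  18:192  19:652  20:637  21:728  22:75  23:302
  24:237  25:379  26:325  27:47
Giant step factor: 650^(-28) ≡ 300 (mod 757).
Scan 245·300^i mod 757 for i = 0, 1, …:
  i=0: 245   i=1: 71   i=2: 104   i=3: 163
  i=4: 452   i=5: 97
Match at i=5, j=13: k = 5·28 + 13 = 153.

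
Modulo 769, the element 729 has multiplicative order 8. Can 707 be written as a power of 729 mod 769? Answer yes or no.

yes

707 ∈ ⟨729⟩ iff 707^8 ≡ 1 (mod 769), since |⟨729⟩| = 8.
707^8 mod 769 = 1.
Since 1 = 1, 707 lies in the subgroup.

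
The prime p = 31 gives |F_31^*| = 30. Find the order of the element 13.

30

The order of 13 must divide p − 1 = 30 = 2 · 3 · 5.
Divisors: 1, 2, 3, 5, 6, 10, 15, 30.
Check each in increasing order: 13^1 ≡ 13;  13^2 ≡ 14;  13^3 ≡ 27;  13^5 ≡ 6;  13^6 ≡ 16;  13^10 ≡ 5;  13^15 ≡ 30;  13^30 ≡ 1.
Smallest exponent giving 1 is 30.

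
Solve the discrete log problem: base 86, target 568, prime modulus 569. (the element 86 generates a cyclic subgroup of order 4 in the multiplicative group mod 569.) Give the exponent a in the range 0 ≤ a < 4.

2

Successive powers of 86 modulo 569:
  86^0=1  86^1=86  86^2=568
So 86^2 ≡ 568 (mod 569), giving a = 2.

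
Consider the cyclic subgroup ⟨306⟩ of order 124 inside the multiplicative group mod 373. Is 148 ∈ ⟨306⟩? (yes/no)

no

148 ∈ ⟨306⟩ iff 148^124 ≡ 1 (mod 373), since |⟨306⟩| = 124.
148^124 mod 373 = 284.
Since 284 ≠ 1, 148 does not lie in the subgroup.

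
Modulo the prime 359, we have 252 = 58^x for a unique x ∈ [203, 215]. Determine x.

203

Compute 58^203 mod 359 = 252, then multiply by 58 repeatedly:
  58^203=252
Found 252 at exponent 203.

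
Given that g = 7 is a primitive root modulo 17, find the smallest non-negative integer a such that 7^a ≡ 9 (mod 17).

6

Successive powers of 7 modulo 17:
  7^0=1  7^1=7  7^2=15  7^3=3  7^4=4  7^5=11
  7^6=9
So 7^6 ≡ 9 (mod 17), giving a = 6.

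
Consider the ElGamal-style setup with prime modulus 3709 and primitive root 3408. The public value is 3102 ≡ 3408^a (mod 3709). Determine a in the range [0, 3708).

Baby-step giant-step with m = ceil(sqrt(3708)) = 61.
Baby table (3408^j mod 3709 for j=0..60):
  0:1  1:3408  2:1585  3:1376  4:1232  5:68  6:1786  7:219
  8:843  9:2178  10:915  11:2760  12:56  13:1689  14:3453  15:2876
  16:2230  17:99  18:3582  19:1137  20:2700  21:3280  22:3023  23:2491
  24:3136  25:1859  26:500  27:1569  28:2483  29:1835  30:306  31:619
  32:2840  33:1939  34:2383  35:2263  36:1293  37:252  38:2037  39:2557
  40:1815  41:2617  42:2300  43:1283  44:3262  45:1023  46:3633  47:622
  48:1937  49:2985  50:2802  51:2250  52:1497  53:1901  54:2694  55:1377
  56:931  57:1653  58:3162  59:1451  60:911
Giant step factor: 3408^(-61) ≡ 160 (mod 3709).
Scan 3102·160^i mod 3709 for i = 0, 1, …:
  i=0: 3102   i=1: 3023
Match at i=1, j=22: a = 1·61 + 22 = 83.

83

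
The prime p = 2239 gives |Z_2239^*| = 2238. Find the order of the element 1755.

746

The order of 1755 must divide p − 1 = 2238 = 2 · 3 · 373.
Divisors: 1, 2, 3, 6, 373, 746, 1119, 2238.
Check each in increasing order: 1755^1 ≡ 1755;  1755^2 ≡ 1400;  1755^3 ≡ 817;  1755^6 ≡ 267;  1755^373 ≡ 2238;  1755^746 ≡ 1.
Smallest exponent giving 1 is 746.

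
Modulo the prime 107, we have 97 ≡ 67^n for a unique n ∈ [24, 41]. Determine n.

37

Compute 67^24 mod 107 = 9, then multiply by 67 repeatedly:
  67^24=9  67^25=68  67^26=62  67^27=88  67^28=11
  67^29=95  67^30=52  67^31=60  67^32=61  67^33=21
  67^34=16  67^35=2  67^36=27  67^37=97
Found 97 at exponent 37.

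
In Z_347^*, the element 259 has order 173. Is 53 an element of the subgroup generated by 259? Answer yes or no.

yes

53 ∈ ⟨259⟩ iff 53^173 ≡ 1 (mod 347), since |⟨259⟩| = 173.
53^173 mod 347 = 1.
Since 1 = 1, 53 lies in the subgroup.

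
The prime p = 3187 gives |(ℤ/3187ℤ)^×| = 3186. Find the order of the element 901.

1593

The order of 901 must divide p − 1 = 3186 = 2 · 3^3 · 59.
Divisors: 1, 2, 3, 6, 9, 18, 27, 54, 59, 118, 177, 354, 531, 1062, 1593, 3186.
Check each in increasing order: 901^1 ≡ 901;  901^2 ≡ 2303;  901^3 ≡ 266;  901^6 ≡ 642;  901^9 ≡ 1861;  901^18 ≡ 2239;  901^27 ≡ 1370;  901^54 ≡ 2944;  901^59 ≡ 269;  901^118 ≡ 2247;  901^177 ≡ 2100;  901^354 ≡ 2379;  901^531 ≡ 1871;  901^1062 ≡ 1315;  901^1593 ≡ 1.
Smallest exponent giving 1 is 1593.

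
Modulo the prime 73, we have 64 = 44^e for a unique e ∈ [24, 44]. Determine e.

24

Compute 44^24 mod 73 = 64, then multiply by 44 repeatedly:
  44^24=64
Found 64 at exponent 24.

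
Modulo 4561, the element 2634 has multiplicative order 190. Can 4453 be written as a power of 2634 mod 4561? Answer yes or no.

4453 ∈ ⟨2634⟩ iff 4453^190 ≡ 1 (mod 4561), since |⟨2634⟩| = 190.
4453^190 mod 4561 = 244.
Since 244 ≠ 1, 4453 does not lie in the subgroup.

no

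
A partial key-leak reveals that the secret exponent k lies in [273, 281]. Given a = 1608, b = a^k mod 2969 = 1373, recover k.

273

Compute 1608^273 mod 2969 = 1373, then multiply by 1608 repeatedly:
  1608^273=1373
Found 1373 at exponent 273.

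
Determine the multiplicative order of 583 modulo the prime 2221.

111

The order of 583 must divide p − 1 = 2220 = 2^2 · 3 · 5 · 37.
Divisors: 1, 2, 3, 4, 5, 6, 10, 12, 15, 20, 30, 37, 60, 74, 111, 148, 185, 222, 370, 444, 555, 740, 1110, 2220.
Check each in increasing order: 583^1 ≡ 583;  583^2 ≡ 76;  583^3 ≡ 2109;  583^4 ≡ 1334;  583^5 ≡ 372;  583^6 ≡ 1439;  583^10 ≡ 682;  583^12 ≡ 749;  583^15 ≡ 510;  583^20 ≡ 935;  583^30 ≡ 243;  583^37 ≡ 543;  583^60 ≡ 1303;  583^74 ≡ 1677;  583^111 ≡ 1.
Smallest exponent giving 1 is 111.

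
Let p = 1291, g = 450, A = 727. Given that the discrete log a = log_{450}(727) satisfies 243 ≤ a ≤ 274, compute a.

266

Compute 450^243 mod 1291 = 1286, then multiply by 450 repeatedly:
  450^243=1286  450^244=332  450^245=935  450^246=1175  450^247=731
  450^248=1036  450^249=149  450^250=1209  450^251=539  450^252=1133
  450^253=1196  450^254=1144  450^255=982  450^256=378  450^257=979
  450^258=319  450^259=249  450^260=1024  450^261=1204  450^262=871
  450^263=777  450^264=1080  450^265=584  450^266=727
Found 727 at exponent 266.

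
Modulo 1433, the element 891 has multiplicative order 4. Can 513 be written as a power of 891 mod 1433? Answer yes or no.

⟨891⟩ has order 4; its elements mod 1433 are {1, 542, 891, 1432}.
513 is not in this set.

no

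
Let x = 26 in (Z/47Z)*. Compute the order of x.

46

The order of 26 must divide p − 1 = 46 = 2 · 23.
Divisors: 1, 2, 23, 46.
Check each in increasing order: 26^1 ≡ 26;  26^2 ≡ 18;  26^23 ≡ 46;  26^46 ≡ 1.
Smallest exponent giving 1 is 46.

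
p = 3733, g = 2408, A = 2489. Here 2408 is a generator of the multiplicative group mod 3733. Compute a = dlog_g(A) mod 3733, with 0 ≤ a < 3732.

Baby-step giant-step with m = ceil(sqrt(3732)) = 62.
Baby table (2408^j mod 3733 for j=0..61):
  0:1  1:2408  2:1115  3:893  4:136  5:2717  6:2320  7:1992
  8:3564  9:3678  10:1948  11:2136  12:3147  13:3719  14:3618  15:3055
  16:2430  17:1829  18:3025  19:1117  20:1976  21:2366  22:770  23:2592
  24:3693  25:738  26:196  27:1610  28:2026  29:3310  30:525  31:2446
  32:3027  33:2200  34:473  35:419  36:1042  37:560  38:867  39:989
  40:3591  41:1500  42:2189  43:116  44:3086  45:2418  46:2797  47:844
  48:1600  49:344  50:3359  51:2794  52:1086  53:1988  54:1398  55:2951
  56:2109  57:1592  58:3478  59:1905  60:3116  61:3731
Giant step factor: 2408^(-62) ≡ 779 (mod 3733).
Scan 2489·779^i mod 3733 for i = 0, 1, …:
  i=0: 2489   i=1: 1504   i=2: 3187   i=3: 228
  i=4: 2161   i=5: 3569   i=6: 2899   i=7: 3589
  i=8: 3547   i=9: 693     …   i=52: 1878
  i=53: 3359
Match at i=53, j=50: a = 53·62 + 50 = 3336.

3336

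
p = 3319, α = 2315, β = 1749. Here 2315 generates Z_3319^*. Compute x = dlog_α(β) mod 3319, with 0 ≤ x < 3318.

Baby-step giant-step with m = ceil(sqrt(3318)) = 58.
Baby table (2315^j mod 3319 for j=0..57):
  0:1  1:2315  2:2359  3:1330  4:2237  5:1015  6:3192  7:1386
  8:2436  9:359  10:1335  11:536  12:2853  13:3204  14:2614  15:873
  16:3043  17:1627  18:2759  19:1329  20:3241  21:1975  22:1862  23:2468
  24:1421  25:486  26:3268  27:1419  28:2494  29:1869  30:2078  31:1339
  32:3158  33:2332  34:1886  35:1605  36:1614  37:2535  38:533  39:2546
  40:2765  41:1943  42:800  43:3317  44:2008  45:1920  46:659  47:2164
  48:1289  49:254  50:547  51:1766  52:2601  53:649  54:2247  55:932
  56:230  57:1410
Giant step factor: 2315^(-58) ≡ 2283 (mod 3319).
Scan 1749·2283^i mod 3319 for i = 0, 1, …:
  i=0: 1749   i=1: 210   i=2: 1494   i=3: 2189
  i=4: 2392   i=5: 1181   i=6: 1195   i=7: 3286
  i=8: 998   i=9: 1600     …   i=38: 661
  i=39: 2237
Match at i=39, j=4: x = 39·58 + 4 = 2266.

2266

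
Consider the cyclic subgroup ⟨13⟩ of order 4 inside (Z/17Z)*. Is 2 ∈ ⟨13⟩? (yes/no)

⟨13⟩ has order 4; its elements mod 17 are {1, 4, 13, 16}.
2 is not in this set.

no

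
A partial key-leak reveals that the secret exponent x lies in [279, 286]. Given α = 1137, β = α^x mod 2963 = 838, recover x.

Compute 1137^279 mod 2963 = 1563, then multiply by 1137 repeatedly:
  1137^279=1563  1137^280=2294  1137^281=838
Found 838 at exponent 281.

281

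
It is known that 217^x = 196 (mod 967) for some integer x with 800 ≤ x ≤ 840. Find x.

840

Compute 217^800 mod 967 = 890, then multiply by 217 repeatedly:
  217^800=890  217^801=697  217^802=397  217^803=86  217^804=289
  217^805=825  217^806=130  217^807=167  217^808=460  217^809=219
  217^810=140  217^811=403  217^812=421  217^813=459  217^814=2
  217^815=434  217^816=379  217^817=48  217^818=746  217^819=393
  217^820=185  217^821=498  217^822=729  217^823=572  217^824=348
  217^825=90  217^826=190  217^827=616  217^828=226  217^829=692
  217^830=279  217^831=589  217^832=169  217^833=894  217^834=598
  217^835=188  217^836=182  217^837=814  217^838=644  217^839=500
  217^840=196
Found 196 at exponent 840.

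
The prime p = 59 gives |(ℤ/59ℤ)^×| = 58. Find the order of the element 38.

58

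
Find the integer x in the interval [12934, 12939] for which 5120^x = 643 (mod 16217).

Compute 5120^12934 mod 16217 = 8929, then multiply by 5120 repeatedly:
  5120^12934=8929  5120^12935=757  5120^12936=16194  5120^12937=11976  5120^12938=643
Found 643 at exponent 12938.

12938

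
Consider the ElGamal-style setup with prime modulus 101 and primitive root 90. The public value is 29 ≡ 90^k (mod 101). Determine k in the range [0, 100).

57

Baby-step giant-step with m = ceil(sqrt(100)) = 10.
Baby table (90^j mod 101 for j=0..9):
  0:1  1:90  2:20  3:83  4:97  5:44  6:21  7:72
  8:16  9:26
Giant step factor: 90^(-10) ≡ 6 (mod 101).
Scan 29·6^i mod 101 for i = 0, 1, …:
  i=0: 29   i=1: 73   i=2: 34   i=3: 2
  i=4: 12   i=5: 72
Match at i=5, j=7: k = 5·10 + 7 = 57.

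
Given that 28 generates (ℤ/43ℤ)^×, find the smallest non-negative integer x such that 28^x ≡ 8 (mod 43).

33

Baby-step giant-step with m = ceil(sqrt(42)) = 7.
Baby table (28^j mod 43 for j=0..6):
  0:1  1:28  2:10  3:22  4:14  5:5  6:11
Giant step factor: 28^(-7) ≡ 37 (mod 43).
Scan 8·37^i mod 43 for i = 0, 1, …:
  i=0: 8   i=1: 38   i=2: 30   i=3: 35
  i=4: 5
Match at i=4, j=5: x = 4·7 + 5 = 33.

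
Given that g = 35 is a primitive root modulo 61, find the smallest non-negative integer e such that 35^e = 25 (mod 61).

4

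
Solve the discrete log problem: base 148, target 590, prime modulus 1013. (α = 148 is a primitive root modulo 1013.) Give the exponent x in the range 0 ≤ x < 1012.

Baby-step giant-step with m = ceil(sqrt(1012)) = 32.
Baby table (148^j mod 1013 for j=0..31):
  0:1  1:148  2:631  3:192  4:52  5:605  6:396  7:867
  8:678  9:57  10:332  11:512  12:814  13:938  14:43  15:286
  16:795  17:152  18:210  19:690  20:820  21:813  22:790  23:425
  24:94  25:743  26:560  27:827  28:836  29:142  30:756  31:458
Giant step factor: 148^(-32) ≡ 163 (mod 1013).
Scan 590·163^i mod 1013 for i = 0, 1, …:
  i=0: 590   i=1: 948   i=2: 548   i=3: 180
  i=4: 976   i=5: 47   i=6: 570   i=7: 727
  i=8: 993   i=9: 792     …   i=22: 106
  i=23: 57
Match at i=23, j=9: x = 23·32 + 9 = 745.

745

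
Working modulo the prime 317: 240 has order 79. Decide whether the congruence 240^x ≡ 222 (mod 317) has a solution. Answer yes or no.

yes

222 ∈ ⟨240⟩ iff 222^79 ≡ 1 (mod 317), since |⟨240⟩| = 79.
222^79 mod 317 = 1.
Since 1 = 1, 222 lies in the subgroup.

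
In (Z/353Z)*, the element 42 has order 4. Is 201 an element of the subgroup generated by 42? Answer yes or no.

⟨42⟩ has order 4; its elements mod 353 are {1, 42, 311, 352}.
201 is not in this set.

no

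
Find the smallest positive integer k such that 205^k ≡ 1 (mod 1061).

The order of 205 must divide p − 1 = 1060 = 2^2 · 5 · 53.
Divisors: 1, 2, 4, 5, 10, 20, 53, 106, 212, 265, 530, 1060.
Check each in increasing order: 205^1 ≡ 205;  205^2 ≡ 646;  205^4 ≡ 343;  205^5 ≡ 289;  205^10 ≡ 763;  205^20 ≡ 741;  205^53 ≡ 406;  205^106 ≡ 381;  205^212 ≡ 865;  205^265 ≡ 1060;  205^530 ≡ 1.
Smallest exponent giving 1 is 530.

530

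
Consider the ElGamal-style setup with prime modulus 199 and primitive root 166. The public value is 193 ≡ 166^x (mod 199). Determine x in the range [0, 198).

Baby-step giant-step with m = ceil(sqrt(198)) = 15.
Baby table (166^j mod 199 for j=0..14):
  0:1  1:166  2:94  3:82  4:80  5:146  6:157  7:192
  8:32  9:138  10:23  11:37  12:172  13:95  14:49
Giant step factor: 166^(-15) ≡ 191 (mod 199).
Scan 193·191^i mod 199 for i = 0, 1, …:
  i=0: 193   i=1: 48   i=2: 14   i=3: 87
  i=4: 100   i=5: 195   i=6: 32
Match at i=6, j=8: x = 6·15 + 8 = 98.

98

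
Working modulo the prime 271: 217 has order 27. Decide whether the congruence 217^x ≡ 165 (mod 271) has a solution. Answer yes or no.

no

165 ∈ ⟨217⟩ iff 165^27 ≡ 1 (mod 271), since |⟨217⟩| = 27.
165^27 mod 271 = 270.
Since 270 ≠ 1, 165 does not lie in the subgroup.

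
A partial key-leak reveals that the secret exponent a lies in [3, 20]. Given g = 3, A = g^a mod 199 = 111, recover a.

Compute 3^3 mod 199 = 27, then multiply by 3 repeatedly:
  3^3=27  3^4=81  3^5=44  3^6=132  3^7=197
  3^8=193  3^9=181  3^10=145  3^11=37  3^12=111
Found 111 at exponent 12.

12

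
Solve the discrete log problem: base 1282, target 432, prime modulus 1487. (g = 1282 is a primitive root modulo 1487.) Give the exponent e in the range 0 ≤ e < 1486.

956

Baby-step giant-step with m = ceil(sqrt(1486)) = 39.
Baby table (1282^j mod 1487 for j=0..38):
  0:1  1:1282  2:389  3:553  4:1134  5:989  6:974  7:1075
  8:1188  9:328  10:1162  11:1197  12:1457  13:202  14:226  15:1254
  16:181  17:70  18:520  19:464  20:48  21:569  22:828  23:1265
  24:900  25:1375  26:655  27:1042  28:518  29:874  30:757  31:950
  32:47  33:774  34:439  35:712  36:1253  37:386  38:1168
Giant step factor: 1282^(-39) ≡ 766 (mod 1487).
Scan 432·766^i mod 1487 for i = 0, 1, …:
  i=0: 432   i=1: 798   i=2: 111   i=3: 267
  i=4: 803   i=5: 967   i=6: 196   i=7: 1436
  i=8: 1083   i=9: 1319     …   i=23: 1390
  i=24: 48
Match at i=24, j=20: e = 24·39 + 20 = 956.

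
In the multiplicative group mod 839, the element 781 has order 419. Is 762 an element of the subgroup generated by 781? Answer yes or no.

yes

762 ∈ ⟨781⟩ iff 762^419 ≡ 1 (mod 839), since |⟨781⟩| = 419.
762^419 mod 839 = 1.
Since 1 = 1, 762 lies in the subgroup.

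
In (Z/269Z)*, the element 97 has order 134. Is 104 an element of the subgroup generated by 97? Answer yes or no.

no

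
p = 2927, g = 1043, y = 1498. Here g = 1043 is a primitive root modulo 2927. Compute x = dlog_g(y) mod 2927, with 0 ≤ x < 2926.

Baby-step giant-step with m = ceil(sqrt(2926)) = 55.
Baby table (1043^j mod 2927 for j=0..54):
  0:1  1:1043  2:1932  3:1300  4:699  5:234  6:1121  7:1330
  8:2719  9:2581  10:2070  11:1811  12:958  13:1087  14:992  15:1425
  16:2286  17:1720  18:2636  19:895  20:2699  21:2210  22:1481  23:2154
  24:1613  25:2261  26:1988  27:1168  28:592  29:2786  30:2214  31:2726
  32:1101  33:959  34:2130  35:2924  36:2725  37:58  38:1954  39:830
  40:2225  41:2491  42:1864  43:624  44:1038  45:2571  46:421  47:53
  48:2593  49:2878  50:1579  51:1923  52:694  53:873  54:242
Giant step factor: 1043^(-55) ≡ 1134 (mod 2927).
Scan 1498·1134^i mod 2927 for i = 0, 1, …:
  i=0: 1498   i=1: 1072   i=2: 943   i=3: 1007
  i=4: 408   i=5: 206   i=6: 2371   i=7: 1728
  i=8: 1389   i=9: 400     …   i=37: 423
  i=38: 2581
Match at i=38, j=9: x = 38·55 + 9 = 2099.

2099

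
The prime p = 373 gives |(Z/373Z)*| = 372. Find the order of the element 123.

The order of 123 must divide p − 1 = 372 = 2^2 · 3 · 31.
Divisors: 1, 2, 3, 4, 6, 12, 31, 62, 93, 124, 186, 372.
Check each in increasing order: 123^1 ≡ 123;  123^2 ≡ 209;  123^3 ≡ 343;  123^4 ≡ 40;  123^6 ≡ 154;  123^12 ≡ 217;  123^31 ≡ 89;  123^62 ≡ 88;  123^93 ≡ 372;  123^124 ≡ 284;  123^186 ≡ 1.
Smallest exponent giving 1 is 186.

186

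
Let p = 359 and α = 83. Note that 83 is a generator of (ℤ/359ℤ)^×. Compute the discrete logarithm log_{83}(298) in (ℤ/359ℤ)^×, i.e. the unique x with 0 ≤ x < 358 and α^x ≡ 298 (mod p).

Baby-step giant-step with m = ceil(sqrt(358)) = 19.
Baby table (83^j mod 359 for j=0..18):
  0:1  1:83  2:68  3:259  4:316  5:21  6:307  7:351
  8:54  9:174  10:82  11:344  12:191  13:57  14:64  15:286
  16:44  17:62  18:120
Giant step factor: 83^(-19) ≡ 199 (mod 359).
Scan 298·199^i mod 359 for i = 0, 1, …:
  i=0: 298   i=1: 67   i=2: 50   i=3: 257
  i=4: 165   i=5: 166   i=6: 6   i=7: 117
  i=8: 307
Match at i=8, j=6: x = 8·19 + 6 = 158.

158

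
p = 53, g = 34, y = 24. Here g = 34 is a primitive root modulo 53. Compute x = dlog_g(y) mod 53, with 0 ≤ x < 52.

Successive powers of 34 modulo 53:
  34^0=1  34^1=34  34^2=43  34^3=31  34^4=47  34^5=8
  34^6=7  34^7=26  34^8=36  34^9=5  34^10=11  34^11=3
  34^12=49  34^13=23  34^14=40  34^15=35  34^16=24
So 34^16 ≡ 24 (mod 53), giving x = 16.

16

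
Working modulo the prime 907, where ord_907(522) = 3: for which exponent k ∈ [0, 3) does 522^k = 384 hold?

Successive powers of 522 modulo 907:
  522^0=1  522^1=522  522^2=384
So 522^2 ≡ 384 (mod 907), giving k = 2.

2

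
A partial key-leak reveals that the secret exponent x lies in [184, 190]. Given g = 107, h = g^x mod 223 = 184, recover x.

185

Compute 107^184 mod 223 = 83, then multiply by 107 repeatedly:
  107^184=83  107^185=184
Found 184 at exponent 185.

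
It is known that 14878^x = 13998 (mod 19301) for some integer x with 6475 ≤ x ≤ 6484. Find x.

6477

Compute 14878^6475 mod 19301 = 16138, then multiply by 14878 repeatedly:
  14878^6475=16138  14878^6476=16025  14878^6477=13998
Found 13998 at exponent 6477.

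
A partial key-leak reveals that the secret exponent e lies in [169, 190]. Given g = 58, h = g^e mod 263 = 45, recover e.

Compute 58^169 mod 263 = 90, then multiply by 58 repeatedly:
  58^169=90  58^170=223  58^171=47  58^172=96  58^173=45
Found 45 at exponent 173.

173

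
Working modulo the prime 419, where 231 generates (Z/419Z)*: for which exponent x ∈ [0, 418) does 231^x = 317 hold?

247

Baby-step giant-step with m = ceil(sqrt(418)) = 21.
Baby table (231^j mod 419 for j=0..20):
  0:1  1:231  2:148  3:249  4:116  5:399  6:408  7:392
  8:48  9:194  10:400  11:220  12:121  13:297  14:310  15:380
  16:209  17:94  18:345  19:85  20:361
Giant step factor: 231^(-21) ≡ 42 (mod 419).
Scan 317·42^i mod 419 for i = 0, 1, …:
  i=0: 317   i=1: 325   i=2: 242   i=3: 108
  i=4: 346   i=5: 286   i=6: 280   i=7: 28
  i=8: 338   i=9: 369   i=10: 414   i=11: 209
Match at i=11, j=16: x = 11·21 + 16 = 247.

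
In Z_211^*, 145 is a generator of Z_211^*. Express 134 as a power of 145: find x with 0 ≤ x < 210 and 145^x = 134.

Baby-step giant-step with m = ceil(sqrt(210)) = 15.
Baby table (145^j mod 211 for j=0..14):
  0:1  1:145  2:136  3:97  4:139  5:110  6:125  7:190
  8:120  9:98  10:73  11:35  12:11  13:118  14:19
Giant step factor: 145^(-15) ≡ 88 (mod 211).
Scan 134·88^i mod 211 for i = 0, 1, …:
  i=0: 134   i=1: 187   i=2: 209   i=3: 35
Match at i=3, j=11: x = 3·15 + 11 = 56.

56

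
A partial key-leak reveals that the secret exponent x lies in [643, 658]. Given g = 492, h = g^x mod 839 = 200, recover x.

Compute 492^643 mod 839 = 268, then multiply by 492 repeatedly:
  492^643=268  492^644=133  492^645=833  492^646=404  492^647=764
  492^648=16  492^649=321  492^650=200
Found 200 at exponent 650.

650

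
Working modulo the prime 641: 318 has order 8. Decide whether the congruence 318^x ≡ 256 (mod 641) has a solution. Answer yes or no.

yes

⟨318⟩ has order 8; its elements mod 641 are {1, 154, 256, 318, 323, 385, 487, 640}.
256 is in this set.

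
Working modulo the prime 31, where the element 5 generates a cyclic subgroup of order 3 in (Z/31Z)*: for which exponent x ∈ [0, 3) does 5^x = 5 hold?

1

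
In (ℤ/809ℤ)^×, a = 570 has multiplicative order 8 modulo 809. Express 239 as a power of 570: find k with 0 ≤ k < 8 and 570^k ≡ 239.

5

Successive powers of 570 modulo 809:
  570^0=1  570^1=570  570^2=491  570^3=765  570^4=808  570^5=239
So 570^5 ≡ 239 (mod 809), giving k = 5.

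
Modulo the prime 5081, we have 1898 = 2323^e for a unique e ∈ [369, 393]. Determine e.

Compute 2323^369 mod 5081 = 237, then multiply by 2323 repeatedly:
  2323^369=237  2323^370=1803  2323^371=1625  2323^372=4773  2323^373=937
  2323^374=1983  2323^375=3123  2323^376=4142  2323^377=3533  2323^378=1344
  2323^379=2378  2323^380=1047  2323^381=3463  2323^382=1326  2323^383=1212
  2323^384=602  2323^385=1171  2323^386=1898
Found 1898 at exponent 386.

386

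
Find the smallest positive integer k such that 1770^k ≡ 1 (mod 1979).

The order of 1770 must divide p − 1 = 1978 = 2 · 23 · 43.
Divisors: 1, 2, 23, 43, 46, 86, 989, 1978.
Check each in increasing order: 1770^1 ≡ 1770;  1770^2 ≡ 143;  1770^23 ≡ 1802;  1770^43 ≡ 854;  1770^46 ≡ 1644;  1770^86 ≡ 1044;  1770^989 ≡ 1978;  1770^1978 ≡ 1.
Smallest exponent giving 1 is 1978.

1978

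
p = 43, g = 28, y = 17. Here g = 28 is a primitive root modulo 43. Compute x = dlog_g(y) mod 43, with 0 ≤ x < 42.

16

Baby-step giant-step with m = ceil(sqrt(42)) = 7.
Baby table (28^j mod 43 for j=0..6):
  0:1  1:28  2:10  3:22  4:14  5:5  6:11
Giant step factor: 28^(-7) ≡ 37 (mod 43).
Scan 17·37^i mod 43 for i = 0, 1, …:
  i=0: 17   i=1: 27   i=2: 10
Match at i=2, j=2: x = 2·7 + 2 = 16.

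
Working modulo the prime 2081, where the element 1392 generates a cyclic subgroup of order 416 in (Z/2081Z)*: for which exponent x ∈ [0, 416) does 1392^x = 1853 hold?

412

Baby-step giant-step with m = ceil(sqrt(416)) = 21.
Baby table (1392^j mod 2081 for j=0..20):
  0:1  1:1392  2:253  3:487  4:1579  5:432  6:2016  7:1084
  8:203  9:1641  10:1415  11:1054  12:63  13:294  14:1372  15:1547
  16:1670  17:163  18:67  19:1700  20:303
Giant step factor: 1392^(-21) ≡ 2003 (mod 2081).
Scan 1853·2003^i mod 2081 for i = 0, 1, …:
  i=0: 1853   i=1: 1136   i=2: 875   i=3: 423
  i=4: 302   i=5: 1416   i=6: 1926   i=7: 1685
  i=8: 1754   i=9: 534     …   i=18: 1597
  i=19: 294
Match at i=19, j=13: x = 19·21 + 13 = 412.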